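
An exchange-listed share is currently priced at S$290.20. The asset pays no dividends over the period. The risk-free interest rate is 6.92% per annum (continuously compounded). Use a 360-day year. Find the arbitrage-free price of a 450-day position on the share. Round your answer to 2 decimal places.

S$316.42

F = S·e^(rT) = 290.20 · e^(0.0692 × 450/360)
= 290.20 · e^0.086500 = 290.20 × 1.090351
F = S$316.42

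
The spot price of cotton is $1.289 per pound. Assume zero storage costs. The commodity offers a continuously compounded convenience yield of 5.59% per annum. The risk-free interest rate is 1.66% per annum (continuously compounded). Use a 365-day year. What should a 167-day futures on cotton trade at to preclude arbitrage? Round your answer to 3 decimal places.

Net carry = r + u − y = 0.0166 + 0.0000 − 0.0559 = -0.0393
F = S·e^((r+u−y)T) = 1.289 · e^(-0.0393 × 167/365) = 1.289 · e^-0.017981
= 1.289 × 0.982180 = $1.266 per pound

$1.266 per pound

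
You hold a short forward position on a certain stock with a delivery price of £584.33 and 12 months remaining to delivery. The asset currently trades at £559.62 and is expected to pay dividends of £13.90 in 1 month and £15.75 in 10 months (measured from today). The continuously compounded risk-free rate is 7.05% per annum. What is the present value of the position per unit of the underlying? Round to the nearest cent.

PV(remaining dividends) I = 13.90·e^(−0.0705·1/12) + 15.75·e^(−0.0705·10/12) = 28.6699
Current forward F = (S − I)·e^(rT) = (559.62 − 28.6699)·e^(0.0705·12/12) = 530.9501 × 1.073045 = 569.7334
Value (long) = (F − K)·e^(−rT) = (569.7334 − 584.33) × 0.931928 = -13.6030
Short position value = −(long value) = £13.60

£13.60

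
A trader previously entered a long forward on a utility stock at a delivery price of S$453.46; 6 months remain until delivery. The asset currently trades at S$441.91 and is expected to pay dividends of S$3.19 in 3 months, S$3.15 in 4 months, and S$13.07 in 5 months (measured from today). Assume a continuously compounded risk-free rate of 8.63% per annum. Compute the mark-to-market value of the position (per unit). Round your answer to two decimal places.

PV(remaining dividends) I = 3.19·e^(−0.0863·3/12) + 3.15·e^(−0.0863·4/12) + 13.07·e^(−0.0863·5/12) = 18.7910
Current forward F = (S − I)·e^(rT) = (441.91 − 18.7910)·e^(0.0863·6/12) = 423.1190 × 1.044094 = 441.7760
Value (long) = (F − K)·e^(−rT) = (441.7760 − 453.46) × 0.957768 = -11.1906
Value = -S$11.19

-S$11.19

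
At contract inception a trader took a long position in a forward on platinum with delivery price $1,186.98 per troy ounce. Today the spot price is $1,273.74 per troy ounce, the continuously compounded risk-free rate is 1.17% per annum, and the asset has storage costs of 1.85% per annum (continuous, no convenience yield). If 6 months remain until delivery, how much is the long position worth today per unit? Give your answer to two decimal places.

$105.52 per troy ounce

Current fair forward for the remaining 6 months: F = S·e^((r + u)·T), (r + u) = 0.0117 + 0.0185 = 0.0302
F = 1273.74 · e^(0.0302 × 6/12) = 1273.74 × 1.01521458 = 1293.1194
Value of long forward = (F − K)·e^(−rT) = (1293.1194 − 1186.98) · e^(−0.0117·6/12)
= 106.1394 × 0.99416708 = 105.52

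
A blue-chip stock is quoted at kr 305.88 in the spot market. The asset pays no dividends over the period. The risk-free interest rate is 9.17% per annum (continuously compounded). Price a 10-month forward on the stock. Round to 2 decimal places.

kr 330.17

F = S·e^(rT) = 305.88 · e^(0.0917 × 10/12)
= 305.88 · e^0.076417 = 305.88 × 1.079413
F = kr 330.17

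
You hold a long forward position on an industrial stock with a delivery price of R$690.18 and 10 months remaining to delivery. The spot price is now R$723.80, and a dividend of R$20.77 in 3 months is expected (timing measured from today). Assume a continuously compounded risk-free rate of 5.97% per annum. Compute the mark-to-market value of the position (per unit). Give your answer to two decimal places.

PV(remaining dividends) I = 20.77·e^(−0.0597·3/12) = 20.4623
Current forward F = (S − I)·e^(rT) = (723.80 − 20.4623)·e^(0.0597·10/12) = 703.3377 × 1.051008 = 739.2135
Value (long) = (F − K)·e^(−rT) = (739.2135 − 690.18) × 0.951467 = 46.6538
Value = R$46.65

R$46.65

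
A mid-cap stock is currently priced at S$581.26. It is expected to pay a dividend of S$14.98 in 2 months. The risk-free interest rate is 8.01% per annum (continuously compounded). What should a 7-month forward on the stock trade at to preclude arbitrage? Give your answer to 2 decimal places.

PV(dividends) I = 14.98·e^(−0.0801·2/12)
I = 14.7813
F = (S − I)·e^(rT) = (581.26 − 14.7813) · e^(0.0801·7/12)
= 566.4787 · e^0.046725 = 566.4787 × 1.047834 = S$593.58

S$593.58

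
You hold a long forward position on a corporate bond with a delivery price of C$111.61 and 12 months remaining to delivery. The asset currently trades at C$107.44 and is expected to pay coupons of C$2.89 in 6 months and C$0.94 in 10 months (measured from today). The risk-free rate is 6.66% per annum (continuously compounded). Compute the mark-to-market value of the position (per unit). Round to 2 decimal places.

-C$0.66

PV(remaining coupons) I = 2.89·e^(−0.0666·6/12) + 0.94·e^(−0.0666·10/12) = 3.6846
Current forward F = (S − I)·e^(rT) = (107.44 − 3.6846)·e^(0.0666·12/12) = 103.7554 × 1.068868 = 110.9008
Value (long) = (F − K)·e^(−rT) = (110.9008 − 111.61) × 0.935569 = -0.6635
Value = -C$0.66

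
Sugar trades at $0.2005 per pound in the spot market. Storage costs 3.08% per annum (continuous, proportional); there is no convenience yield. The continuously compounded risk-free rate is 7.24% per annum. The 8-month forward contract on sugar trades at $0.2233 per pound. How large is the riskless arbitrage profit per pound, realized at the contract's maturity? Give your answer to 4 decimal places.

$0.0085 per pound

Fair forward: F* = S·e^(carry·T), with carry = (r + u) = 0.0724 + 0.0308 = 0.1032
F* = 0.2005 · e^(0.1032 × 8/12) = 0.2005 · e^0.068800 = 0.2005 × 1.071222 = $0.2148
Market $0.2233 > fair $0.2148: forward overpriced → cash-and-carry (buy spot, short the forward).
At maturity, profit = |F_mkt − F*| = |0.2233 − 0.2148| = $0.0085 per pound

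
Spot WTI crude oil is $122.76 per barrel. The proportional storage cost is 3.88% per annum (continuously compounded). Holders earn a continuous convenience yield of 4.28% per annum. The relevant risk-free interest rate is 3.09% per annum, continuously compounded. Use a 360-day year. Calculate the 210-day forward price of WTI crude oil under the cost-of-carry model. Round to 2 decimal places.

Net carry = r + u − y = 0.0309 + 0.0388 − 0.0428 = 0.0269
F = S·e^((r+u−y)T) = 122.76 · e^(0.0269 × 210/360) = 122.76 · e^0.015692
= 122.76 × 1.015816 = $124.70 per barrel

$124.70 per barrel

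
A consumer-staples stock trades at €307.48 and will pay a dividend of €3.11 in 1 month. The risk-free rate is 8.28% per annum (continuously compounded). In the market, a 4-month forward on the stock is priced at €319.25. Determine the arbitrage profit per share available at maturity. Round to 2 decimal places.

€6.34 per share

PV(dividends) I = 3.11·e^(−0.0828·1/12) = 3.0886
Fair forward F* = (S − I)·e^(rT) = (307.48 − 3.0886)·e^0.027600 = 304.3914 × 1.027984 = 312.9095
Market €319.25 > fair 312.9095: forward overpriced → cash-and-carry (borrow at r, buy the stock and collect the dividends, short the forward).
Profit at T = |F_mkt − F*| = |319.25 − 312.9095| = €6.34 per share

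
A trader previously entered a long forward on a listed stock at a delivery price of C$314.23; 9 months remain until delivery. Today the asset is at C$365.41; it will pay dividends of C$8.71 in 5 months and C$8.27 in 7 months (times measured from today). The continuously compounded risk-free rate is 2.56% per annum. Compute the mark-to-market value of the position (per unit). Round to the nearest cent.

C$40.39

PV(remaining dividends) I = 8.71·e^(−0.0256·5/12) + 8.27·e^(−0.0256·7/12) = 16.7650
Current forward F = (S − I)·e^(rT) = (365.41 − 16.7650)·e^(0.0256·9/12) = 348.6450 × 1.019386 = 355.4038
Value (long) = (F − K)·e^(−rT) = (355.4038 − 314.23) × 0.980983 = 40.3908
Value = C$40.39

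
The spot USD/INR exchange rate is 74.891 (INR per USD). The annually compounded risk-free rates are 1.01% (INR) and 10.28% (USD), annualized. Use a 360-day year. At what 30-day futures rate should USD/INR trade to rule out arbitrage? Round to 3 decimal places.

By covered interest parity, F = S · (1+r_INR)^T / (1+r_USD)^T
= 74.891 × 1.000838 / 1.008188 = 74.891 × 0.992710
F = 74.345 INR per USD

74.345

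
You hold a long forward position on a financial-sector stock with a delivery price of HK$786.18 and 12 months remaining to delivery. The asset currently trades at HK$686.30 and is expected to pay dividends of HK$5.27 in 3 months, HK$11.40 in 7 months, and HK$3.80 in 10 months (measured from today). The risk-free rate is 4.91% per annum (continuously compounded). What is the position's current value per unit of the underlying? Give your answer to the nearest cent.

PV(remaining dividends) I = 5.27·e^(−0.0491·3/12) + 11.40·e^(−0.0491·7/12) + 3.80·e^(−0.0491·10/12) = 19.9315
Current forward F = (S − I)·e^(rT) = (686.30 − 19.9315)·e^(0.0491·12/12) = 666.3685 × 1.050325 = 699.9035
Value (long) = (F − K)·e^(−rT) = (699.9035 − 786.18) × 0.952086 = -82.1426
Value = -HK$82.14

-HK$82.14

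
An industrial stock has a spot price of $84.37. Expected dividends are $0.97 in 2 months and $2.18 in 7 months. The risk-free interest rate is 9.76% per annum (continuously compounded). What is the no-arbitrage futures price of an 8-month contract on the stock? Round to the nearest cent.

PV(dividends) I = 0.97·e^(−0.0976·2/12) + 2.18·e^(−0.0976·7/12)
I = 0.9543 + 2.0594 = 3.0137
F = (S − I)·e^(rT) = (84.37 − 3.0137) · e^(0.0976·8/12)
= 81.3563 · e^0.065067 = 81.3563 × 1.067231 = $86.83

$86.83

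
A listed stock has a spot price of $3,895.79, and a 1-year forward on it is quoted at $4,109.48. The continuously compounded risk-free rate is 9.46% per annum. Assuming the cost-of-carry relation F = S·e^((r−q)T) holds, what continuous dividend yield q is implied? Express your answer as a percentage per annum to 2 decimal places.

4.12%

From F = S·e^((r−q)T): (r − q) = ln(F/S)/T
ln(4109.48/3895.79) = ln(1.054852) = 0.053400
(r − q) = 0.053400 / (12/12) = 0.053400
q = r − ln(F/S)/T = 0.0946 − 0.053400 = 0.041200
q = 4.12%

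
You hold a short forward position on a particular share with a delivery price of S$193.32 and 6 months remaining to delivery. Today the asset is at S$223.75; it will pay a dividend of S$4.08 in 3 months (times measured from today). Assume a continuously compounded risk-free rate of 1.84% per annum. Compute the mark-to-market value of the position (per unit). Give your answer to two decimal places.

-S$28.14

PV(remaining dividends) I = 4.08·e^(−0.0184·3/12) = 4.0613
Current forward F = (S − I)·e^(rT) = (223.75 − 4.0613)·e^(0.0184·6/12) = 219.6887 × 1.009242 = 221.7191
Value (long) = (F − K)·e^(−rT) = (221.7191 − 193.32) × 0.990842 = 28.1390
Short position value = −(long value) = -S$28.14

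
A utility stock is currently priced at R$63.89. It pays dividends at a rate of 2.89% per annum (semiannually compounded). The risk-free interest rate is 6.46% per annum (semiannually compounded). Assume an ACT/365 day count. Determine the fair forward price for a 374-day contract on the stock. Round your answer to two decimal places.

R$66.22

F = S · (1+r/2)^(2T) / (1+q/2)^(2T)
= 63.89 × 1.067315 / 1.029837 = 63.89 × 1.036392
F = R$66.22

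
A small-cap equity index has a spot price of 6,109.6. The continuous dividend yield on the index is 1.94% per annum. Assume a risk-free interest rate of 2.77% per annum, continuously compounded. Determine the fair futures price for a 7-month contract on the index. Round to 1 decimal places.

F = S·e^((r − q)T) = 6109.6 · e^((0.0277 − 0.0194) × 7/12)
= 6109.6 · e^0.004842 = 6109.6 × 1.004854
F = 6,139.3

6,139.3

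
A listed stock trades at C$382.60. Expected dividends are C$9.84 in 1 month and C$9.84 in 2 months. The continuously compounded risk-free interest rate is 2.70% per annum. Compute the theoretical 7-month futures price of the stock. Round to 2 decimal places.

PV(dividends) I = 9.84·e^(−0.0270·1/12) + 9.84·e^(−0.0270·2/12)
I = 9.8179 + 9.7958 = 19.6137
F = (S − I)·e^(rT) = (382.60 − 19.6137) · e^(0.0270·7/12)
= 362.9863 · e^0.015750 = 362.9863 × 1.015875 = C$368.75

C$368.75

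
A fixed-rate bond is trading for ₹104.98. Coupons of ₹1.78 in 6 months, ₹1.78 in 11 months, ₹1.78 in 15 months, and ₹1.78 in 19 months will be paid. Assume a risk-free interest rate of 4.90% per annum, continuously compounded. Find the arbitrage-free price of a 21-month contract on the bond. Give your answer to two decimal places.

₹107.01

PV(coupons) I = 1.78·e^(−0.0490·6/12) + 1.78·e^(−0.0490·11/12) + 1.78·e^(−0.0490·15/12) + 1.78·e^(−0.0490·19/12)
I = 1.7369 + 1.7018 + 1.6742 + 1.6471 = 6.7600
F = (S − I)·e^(rT) = (104.98 − 6.7600) · e^(0.0490·21/12)
= 98.2200 · e^0.085750 = 98.2200 × 1.089534 = ₹107.01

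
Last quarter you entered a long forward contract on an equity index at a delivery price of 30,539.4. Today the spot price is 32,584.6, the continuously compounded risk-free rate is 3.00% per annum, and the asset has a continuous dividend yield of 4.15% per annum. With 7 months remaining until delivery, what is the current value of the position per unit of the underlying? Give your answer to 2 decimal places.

1795.64

Current fair forward for the remaining 7 months: F = S·e^((r − q)·T), (r − q) = 0.0300 − 0.0415 = -0.0115
F = 32584.6 · e^(-0.0115 × 7/12) = 32584.6 × 0.99331412 = 32366.7433
Value of long forward = (F − K)·e^(−rT) = (32366.7433 − 30539.4) · e^(−0.0300·7/12)
= 1827.3433 × 0.98265224 = 1795.64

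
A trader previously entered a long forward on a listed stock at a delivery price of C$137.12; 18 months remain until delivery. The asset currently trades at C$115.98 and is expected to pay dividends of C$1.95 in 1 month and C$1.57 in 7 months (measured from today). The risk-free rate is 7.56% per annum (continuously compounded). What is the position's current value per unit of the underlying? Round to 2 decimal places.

PV(remaining dividends) I = 1.95·e^(−0.0756·1/12) + 1.57·e^(−0.0756·7/12) = 3.4400
Current forward F = (S − I)·e^(rT) = (115.98 − 3.4400)·e^(0.0756·18/12) = 112.5400 × 1.120080 = 126.0538
Value (long) = (F − K)·e^(−rT) = (126.0538 − 137.12) × 0.892793 = -9.8798
Value = -C$9.88

-C$9.88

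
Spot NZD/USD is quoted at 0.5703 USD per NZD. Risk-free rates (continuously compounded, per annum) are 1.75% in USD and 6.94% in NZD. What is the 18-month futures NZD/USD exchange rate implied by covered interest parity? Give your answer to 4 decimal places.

0.5276

F = S·e^((r_USD − r_NZD)T) = 0.5703 · e^((0.0175 − 0.0694) × 18/12)
= 0.5703 · e^-0.077850 = 0.5703 × 0.925103
F = 0.5276 USD per NZD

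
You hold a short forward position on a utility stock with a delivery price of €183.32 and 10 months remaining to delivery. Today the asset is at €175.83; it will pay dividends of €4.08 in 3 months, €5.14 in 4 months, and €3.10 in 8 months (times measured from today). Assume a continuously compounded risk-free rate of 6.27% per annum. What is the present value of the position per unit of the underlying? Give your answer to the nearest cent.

PV(remaining dividends) I = 4.08·e^(−0.0627·3/12) + 5.14·e^(−0.0627·4/12) + 3.10·e^(−0.0627·8/12) = 12.0233
Current forward F = (S − I)·e^(rT) = (175.83 − 12.0233)·e^(0.0627·10/12) = 163.8067 × 1.053639 = 172.5931
Value (long) = (F − K)·e^(−rT) = (172.5931 − 183.32) × 0.949092 = -10.1808
Short position value = −(long value) = €10.18

€10.18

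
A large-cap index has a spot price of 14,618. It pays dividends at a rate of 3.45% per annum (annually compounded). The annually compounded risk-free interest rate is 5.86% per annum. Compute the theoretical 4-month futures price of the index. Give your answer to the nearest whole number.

14,731

F = S · (1+r)^T / (1+q)^T
= 14618 × 1.019164 / 1.011370 = 14618 × 1.007706
F = 14,731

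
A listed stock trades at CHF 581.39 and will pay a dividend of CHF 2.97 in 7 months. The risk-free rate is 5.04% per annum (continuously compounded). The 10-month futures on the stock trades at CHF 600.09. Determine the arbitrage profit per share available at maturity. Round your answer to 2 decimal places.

PV(dividends) I = 2.97·e^(−0.0504·7/12) = 2.8840
Fair futures F* = (S − I)·e^(rT) = (581.39 − 2.8840)·e^0.042000 = 578.5060 × 1.042894 = 603.3204
Market CHF 600.09 < fair 603.3204: forward underpriced → reverse cash-and-carry (short the stock, invest proceeds at r, pay the dividends, go long the forward).
Profit at T = |F_mkt − F*| = |600.09 − 603.3204| = CHF 3.23 per share

CHF 3.23 per share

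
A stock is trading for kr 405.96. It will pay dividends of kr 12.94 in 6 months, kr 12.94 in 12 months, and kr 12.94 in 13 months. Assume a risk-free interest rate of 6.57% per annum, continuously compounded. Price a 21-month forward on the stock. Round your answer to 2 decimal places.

PV(dividends) I = 12.94·e^(−0.0657·6/12) + 12.94·e^(−0.0657·12/12) + 12.94·e^(−0.0657·13/12)
I = 12.5218 + 12.1172 + 12.0510 = 36.6900
F = (S − I)·e^(rT) = (405.96 − 36.6900) · e^(0.0657·21/12)
= 369.2700 · e^0.114975 = 369.2700 × 1.121845 = kr 414.26

kr 414.26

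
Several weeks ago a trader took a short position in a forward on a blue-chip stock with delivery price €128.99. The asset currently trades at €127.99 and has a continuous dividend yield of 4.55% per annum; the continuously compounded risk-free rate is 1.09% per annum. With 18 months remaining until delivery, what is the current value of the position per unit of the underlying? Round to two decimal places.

Current fair forward for the remaining 18 months: F = S·e^((r − q)·T), (r − q) = 0.0109 − 0.0455 = -0.0346
F = 127.99 · e^(-0.0346 × 18/12) = 127.99 × 0.949424 = 121.5168
Value of long forward = (F − K)·e^(−rT) = (121.5168 − 128.99) · e^(−0.0109·18/12)
= -7.4732 × 0.983783 = -7.35
Short position value = −(long value) = €7.35

€7.35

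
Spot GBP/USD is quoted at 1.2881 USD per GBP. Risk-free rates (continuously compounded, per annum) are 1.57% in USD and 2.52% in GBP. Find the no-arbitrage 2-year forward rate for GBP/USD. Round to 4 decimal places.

F = S·e^((r_USD − r_GBP)T) = 1.2881 · e^((0.0157 − 0.0252) × 2)
= 1.2881 · e^-0.019000 = 1.2881 × 0.981179
F = 1.2639 USD per GBP

1.2639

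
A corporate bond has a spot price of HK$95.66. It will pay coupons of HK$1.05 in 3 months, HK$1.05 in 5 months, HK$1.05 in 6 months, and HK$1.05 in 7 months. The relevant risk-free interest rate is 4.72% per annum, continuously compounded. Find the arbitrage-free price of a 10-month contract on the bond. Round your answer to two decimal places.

PV(coupons) I = 1.05·e^(−0.0472·3/12) + 1.05·e^(−0.0472·5/12) + 1.05·e^(−0.0472·6/12) + 1.05·e^(−0.0472·7/12)
I = 1.0377 + 1.0296 + 1.0255 + 1.0215 = 4.1143
F = (S − I)·e^(rT) = (95.66 − 4.1143) · e^(0.0472·10/12)
= 91.5457 · e^0.039333 = 91.5457 × 1.040117 = HK$95.22

HK$95.22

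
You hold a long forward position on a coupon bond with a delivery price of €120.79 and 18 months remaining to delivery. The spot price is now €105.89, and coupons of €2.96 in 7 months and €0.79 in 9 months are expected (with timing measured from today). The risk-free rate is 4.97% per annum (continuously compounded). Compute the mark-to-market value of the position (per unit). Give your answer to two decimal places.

-€9.86

PV(remaining coupons) I = 2.96·e^(−0.0497·7/12) + 0.79·e^(−0.0497·9/12) = 3.6365
Current forward F = (S − I)·e^(rT) = (105.89 − 3.6365)·e^(0.0497·18/12) = 102.2535 × 1.077399 = 110.1678
Value (long) = (F − K)·e^(−rT) = (110.1678 − 120.79) × 0.928161 = -9.8591
Value = -€9.86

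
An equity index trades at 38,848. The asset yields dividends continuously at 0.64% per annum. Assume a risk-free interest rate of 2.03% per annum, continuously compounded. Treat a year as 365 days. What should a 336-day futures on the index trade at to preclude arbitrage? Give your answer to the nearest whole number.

F = S·e^((r − q)T) = 38848 · e^((0.0203 − 0.0064) × 336/365)
= 38848 · e^0.012796 = 38848 × 1.012878
F = 39,348

39,348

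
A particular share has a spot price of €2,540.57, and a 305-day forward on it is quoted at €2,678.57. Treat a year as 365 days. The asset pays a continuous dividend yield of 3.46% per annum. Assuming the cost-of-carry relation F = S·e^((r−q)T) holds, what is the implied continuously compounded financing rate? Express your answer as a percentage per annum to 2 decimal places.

9.79%

From F = S·e^((r−q)T): (r − q) = ln(F/S)/T
ln(2678.57/2540.57) = ln(1.054319) = 0.052895
(r − q) = 0.052895 / (305/365) = 0.063301
r = ln(F/S)/T + q = 0.063301 + 0.0346 = 0.097901
r = 9.79%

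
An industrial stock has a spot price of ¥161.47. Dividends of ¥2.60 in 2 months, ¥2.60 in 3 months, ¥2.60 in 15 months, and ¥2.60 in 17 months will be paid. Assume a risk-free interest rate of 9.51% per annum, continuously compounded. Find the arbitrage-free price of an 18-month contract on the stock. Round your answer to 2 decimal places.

¥175.06

PV(dividends) I = 2.60·e^(−0.0951·2/12) + 2.60·e^(−0.0951·3/12) + 2.60·e^(−0.0951·15/12) + 2.60·e^(−0.0951·17/12)
I = 2.5591 + 2.5389 + 2.3086 + 2.2723 = 9.6789
F = (S − I)·e^(rT) = (161.47 − 9.6789) · e^(0.0951·18/12)
= 151.7911 · e^0.142650 = 151.7911 × 1.153326 = ¥175.06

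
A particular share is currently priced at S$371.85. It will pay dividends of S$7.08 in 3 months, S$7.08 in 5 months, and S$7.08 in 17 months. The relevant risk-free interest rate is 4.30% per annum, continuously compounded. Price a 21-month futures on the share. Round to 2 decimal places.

S$378.68

PV(dividends) I = 7.08·e^(−0.0430·3/12) + 7.08·e^(−0.0430·5/12) + 7.08·e^(−0.0430·17/12)
I = 7.0043 + 6.9543 + 6.6616 = 20.6202
F = (S − I)·e^(rT) = (371.85 − 20.6202) · e^(0.0430·21/12)
= 351.2298 · e^0.075250 = 351.2298 × 1.078154 = S$378.68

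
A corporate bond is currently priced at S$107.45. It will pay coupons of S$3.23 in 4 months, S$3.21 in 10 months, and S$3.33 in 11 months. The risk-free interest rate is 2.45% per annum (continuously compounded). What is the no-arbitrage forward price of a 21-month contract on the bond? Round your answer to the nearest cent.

S$102.13

PV(coupons) I = 3.23·e^(−0.0245·4/12) + 3.21·e^(−0.0245·10/12) + 3.33·e^(−0.0245·11/12)
I = 3.2037 + 3.1451 + 3.2560 = 9.6048
F = (S − I)·e^(rT) = (107.45 − 9.6048) · e^(0.0245·21/12)
= 97.8452 · e^0.042875 = 97.8452 × 1.043807 = S$102.13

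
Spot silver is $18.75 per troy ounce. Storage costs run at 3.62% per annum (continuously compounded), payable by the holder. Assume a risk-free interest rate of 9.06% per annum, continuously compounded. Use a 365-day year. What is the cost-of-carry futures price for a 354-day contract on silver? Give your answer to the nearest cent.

$21.20 per troy ounce

Net carry = r + u − y = 0.0906 + 0.0362 − 0.0000 = 0.1268
F = S·e^((r+u−y)T) = 18.75 · e^(0.1268 × 354/365) = 18.75 · e^0.122979
= 18.75 × 1.130861 = $21.20 per troy ounce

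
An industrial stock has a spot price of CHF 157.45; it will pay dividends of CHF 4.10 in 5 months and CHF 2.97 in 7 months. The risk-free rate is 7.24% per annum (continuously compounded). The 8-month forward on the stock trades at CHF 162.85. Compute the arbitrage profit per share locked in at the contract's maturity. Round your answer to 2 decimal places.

PV(dividends) I = 4.10·e^(−0.0724·5/12) + 2.97·e^(−0.0724·7/12) = 6.8253
Fair forward F* = (S − I)·e^(rT) = (157.45 − 6.8253)·e^0.048267 = 150.6247 × 1.049451 = 158.0732
Market CHF 162.85 > fair 158.0732: forward overpriced → cash-and-carry (borrow at r, buy the stock and collect the dividends, short the forward).
Profit at T = |F_mkt − F*| = |162.85 − 158.0732| = CHF 4.78 per share

CHF 4.78 per share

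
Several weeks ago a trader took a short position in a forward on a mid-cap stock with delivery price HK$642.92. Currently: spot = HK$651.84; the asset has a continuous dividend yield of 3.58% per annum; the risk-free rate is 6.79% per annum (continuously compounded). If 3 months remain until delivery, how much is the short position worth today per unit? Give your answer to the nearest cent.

-HK$13.93

Current fair forward for the remaining 3 months: F = S·e^((r − q)·T), (r − q) = 0.0679 − 0.0358 = 0.0321
F = 651.84 · e^(0.0321 × 3/12) = 651.84 × 1.008057 = 657.0919
Value of long forward = (F − K)·e^(−rT) = (657.0919 − 642.92) · e^(−0.0679·3/12)
= 14.1719 × 0.983168 = 13.93
Short position value = −(long value) = -HK$13.93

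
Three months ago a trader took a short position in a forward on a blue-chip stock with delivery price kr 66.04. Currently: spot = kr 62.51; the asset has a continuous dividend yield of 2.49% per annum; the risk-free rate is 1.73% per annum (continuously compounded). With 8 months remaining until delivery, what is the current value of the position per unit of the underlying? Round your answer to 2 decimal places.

kr 3.80

Current fair forward for the remaining 8 months: F = S·e^((r − q)·T), (r − q) = 0.0173 − 0.0249 = -0.0076
F = 62.51 · e^(-0.0076 × 8/12) = 62.51 × 0.994946 = 62.1941
Value of long forward = (F − K)·e^(−rT) = (62.1941 − 66.04) · e^(−0.0173·8/12)
= -3.8459 × 0.988533 = -3.80
Short position value = −(long value) = kr 3.80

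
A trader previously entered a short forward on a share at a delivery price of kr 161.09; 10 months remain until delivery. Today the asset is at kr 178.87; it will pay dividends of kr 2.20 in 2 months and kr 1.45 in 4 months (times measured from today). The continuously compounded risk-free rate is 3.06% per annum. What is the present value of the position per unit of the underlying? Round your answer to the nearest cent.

PV(remaining dividends) I = 2.20·e^(−0.0306·2/12) + 1.45·e^(−0.0306·4/12) = 3.6241
Current forward F = (S − I)·e^(rT) = (178.87 − 3.6241)·e^(0.0306·10/12) = 175.2459 × 1.025828 = 179.7722
Value (long) = (F − K)·e^(−rT) = (179.7722 − 161.09) × 0.974822 = 18.2118
Short position value = −(long value) = -kr 18.21

-kr 18.21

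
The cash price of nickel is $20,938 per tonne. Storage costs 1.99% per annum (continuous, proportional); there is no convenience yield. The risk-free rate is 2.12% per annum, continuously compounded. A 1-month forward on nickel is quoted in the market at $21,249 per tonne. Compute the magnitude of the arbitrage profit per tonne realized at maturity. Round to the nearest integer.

Fair forward: F* = S·e^(carry·T), with carry = (r + u) = 0.0212 + 0.0199 = 0.0411
F* = 20938 · e^(0.0411 × 1/12) = 20938 · e^0.003425 = 20938 × 1.003431 = $21009.8383
Market $21249 > fair $21009.8383: forward overpriced → cash-and-carry (buy spot, short the forward).
At maturity, profit = |F_mkt − F*| = |21249 − 21009.8383| = $239 per tonne

$239 per tonne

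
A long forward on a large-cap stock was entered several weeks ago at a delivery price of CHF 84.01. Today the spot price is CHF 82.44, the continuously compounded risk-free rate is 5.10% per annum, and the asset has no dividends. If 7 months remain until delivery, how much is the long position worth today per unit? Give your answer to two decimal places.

Current fair forward for the remaining 7 months: F = S·e^(r·T), r = 0.0510
F = 82.44 · e^(0.0510 × 7/12) = 82.44 × 1.030197 = 84.9294
Value of long forward = (F − K)·e^(−rT) = (84.9294 − 84.01) · e^(−0.0510·7/12)
= 0.9194 × 0.970688 = 0.89

CHF 0.89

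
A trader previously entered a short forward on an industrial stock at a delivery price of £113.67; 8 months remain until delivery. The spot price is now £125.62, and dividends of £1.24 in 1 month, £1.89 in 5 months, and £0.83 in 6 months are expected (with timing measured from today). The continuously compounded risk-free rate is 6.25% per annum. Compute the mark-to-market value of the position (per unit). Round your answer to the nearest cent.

-£12.71

PV(remaining dividends) I = 1.24·e^(−0.0625·1/12) + 1.89·e^(−0.0625·5/12) + 0.83·e^(−0.0625·6/12) = 3.8794
Current forward F = (S − I)·e^(rT) = (125.62 − 3.8794)·e^(0.0625·8/12) = 121.7406 × 1.042547 = 126.9203
Value (long) = (F − K)·e^(−rT) = (126.9203 − 113.67) × 0.959189 = 12.7095
Short position value = −(long value) = -£12.71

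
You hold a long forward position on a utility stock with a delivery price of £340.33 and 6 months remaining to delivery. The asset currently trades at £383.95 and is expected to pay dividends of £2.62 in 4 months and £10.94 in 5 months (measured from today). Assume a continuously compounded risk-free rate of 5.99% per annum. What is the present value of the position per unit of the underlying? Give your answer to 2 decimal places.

£40.42

PV(remaining dividends) I = 2.62·e^(−0.0599·4/12) + 10.94·e^(−0.0599·5/12) = 13.2385
Current forward F = (S − I)·e^(rT) = (383.95 − 13.2385)·e^(0.0599·6/12) = 370.7115 × 1.030403 = 381.9822
Value (long) = (F − K)·e^(−rT) = (381.9822 − 340.33) × 0.970494 = 40.4232
Value = £40.42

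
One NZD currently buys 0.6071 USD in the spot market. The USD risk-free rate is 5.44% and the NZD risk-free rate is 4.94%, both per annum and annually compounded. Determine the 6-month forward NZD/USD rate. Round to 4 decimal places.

0.6085

By covered interest parity, F = S · (1+r_USD)^T / (1+r_NZD)^T
= 0.6071 × 1.026840 / 1.024402 = 0.6071 × 1.002380
F = 0.6085 USD per NZD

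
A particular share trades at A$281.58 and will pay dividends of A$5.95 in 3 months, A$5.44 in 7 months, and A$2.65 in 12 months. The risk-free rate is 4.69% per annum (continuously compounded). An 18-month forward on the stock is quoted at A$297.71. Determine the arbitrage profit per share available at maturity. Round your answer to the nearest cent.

A$10.31 per share

PV(dividends) I = 5.95·e^(−0.0469·3/12) + 5.44·e^(−0.0469·7/12) + 2.65·e^(−0.0469·12/12) = 13.7024
Fair forward F* = (S − I)·e^(rT) = (281.58 − 13.7024)·e^0.070350 = 267.8776 × 1.072884 = 287.4016
Market A$297.71 > fair 287.4016: forward overpriced → cash-and-carry (borrow at r, buy the stock and collect the dividends, short the forward).
Profit at T = |F_mkt − F*| = |297.71 − 287.4016| = A$10.31 per share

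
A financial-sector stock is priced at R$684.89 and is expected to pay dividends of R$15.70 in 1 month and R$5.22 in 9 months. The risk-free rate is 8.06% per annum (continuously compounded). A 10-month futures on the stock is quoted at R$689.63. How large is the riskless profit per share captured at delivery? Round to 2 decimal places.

PV(dividends) I = 15.70·e^(−0.0806·1/12) + 5.22·e^(−0.0806·9/12) = 20.5087
Fair futures F* = (S − I)·e^(rT) = (684.89 − 20.5087)·e^0.067167 = 664.3813 × 1.069474 = 710.5385
Market R$689.63 < fair 710.5385: forward underpriced → reverse cash-and-carry (short the stock, invest proceeds at r, pay the dividends, go long the forward).
Profit at T = |F_mkt − F*| = |689.63 − 710.5385| = R$20.91 per share

R$20.91 per share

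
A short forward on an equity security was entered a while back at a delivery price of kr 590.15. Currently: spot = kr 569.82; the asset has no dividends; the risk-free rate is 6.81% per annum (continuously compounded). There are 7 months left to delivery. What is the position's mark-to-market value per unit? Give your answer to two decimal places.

-kr 2.65

Current fair forward for the remaining 7 months: F = S·e^(r·T), r = 0.0681
F = 569.82 · e^(0.0681 × 7/12) = 569.82 × 1.040525 = 592.9120
Value of long forward = (F − K)·e^(−rT) = (592.9120 − 590.15) · e^(−0.0681·7/12)
= 2.7620 × 0.961054 = 2.65
Short position value = −(long value) = -kr 2.65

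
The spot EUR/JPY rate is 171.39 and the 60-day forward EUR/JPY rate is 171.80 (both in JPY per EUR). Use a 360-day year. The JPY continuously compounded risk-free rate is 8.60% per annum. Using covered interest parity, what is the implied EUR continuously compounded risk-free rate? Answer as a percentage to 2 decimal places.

7.17%

F = S·e^((r_JPY − r_EUR)T) ⇒ r_EUR = r_JPY − ln(F/S)/T
ln(171.80/171.39) = 0.002389; /(60/360) = 0.014334
r_EUR = 0.0860 − 0.014334 = 0.071666
r_EUR = 7.17%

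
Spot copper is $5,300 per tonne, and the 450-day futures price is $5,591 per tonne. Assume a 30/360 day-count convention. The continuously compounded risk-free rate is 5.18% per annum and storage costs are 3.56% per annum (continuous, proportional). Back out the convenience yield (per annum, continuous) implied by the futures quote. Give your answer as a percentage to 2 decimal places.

F = S·e^((r+u−y)T) ⇒ (r+u−y) = ln(F/S)/T
ln(5591/5300) = 0.053451; /T ⇒ 0.042761
y = r + u − ln(F/S)/T = 0.0518 + 0.0356 − 0.042761 = 0.044639
y = 4.46%

4.46%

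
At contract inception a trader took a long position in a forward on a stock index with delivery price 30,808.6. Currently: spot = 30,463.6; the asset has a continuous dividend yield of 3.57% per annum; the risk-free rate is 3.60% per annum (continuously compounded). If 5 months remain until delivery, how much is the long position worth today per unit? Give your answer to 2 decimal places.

Current fair forward for the remaining 5 months: F = S·e^((r − q)·T), (r − q) = 0.0360 − 0.0357 = 0.0003
F = 30463.6 · e^(0.0003 × 5/12) = 30463.6 × 1.00012501 = 30467.4083
Value of long forward = (F − K)·e^(−rT) = (30467.4083 − 30808.6) · e^(−0.0360·5/12)
= -341.1917 × 0.98511194 = -336.11

-336.11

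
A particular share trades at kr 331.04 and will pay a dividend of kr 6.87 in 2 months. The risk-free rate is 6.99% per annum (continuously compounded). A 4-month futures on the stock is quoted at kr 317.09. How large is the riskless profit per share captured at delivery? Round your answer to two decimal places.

PV(dividends) I = 6.87·e^(−0.0699·2/12) = 6.7904
Fair futures F* = (S − I)·e^(rT) = (331.04 − 6.7904)·e^0.023300 = 324.2496 × 1.023574 = 331.8935
Market kr 317.09 < fair 331.8935: forward underpriced → reverse cash-and-carry (short the stock, invest proceeds at r, pay the dividends, go long the forward).
Profit at T = |F_mkt − F*| = |317.09 − 331.8935| = kr 14.80 per share

kr 14.80 per share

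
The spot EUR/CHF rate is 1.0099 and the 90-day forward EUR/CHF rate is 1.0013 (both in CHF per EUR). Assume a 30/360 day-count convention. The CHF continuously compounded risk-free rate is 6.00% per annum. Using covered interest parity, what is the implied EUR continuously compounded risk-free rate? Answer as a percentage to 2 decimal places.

F = S·e^((r_CHF − r_EUR)T) ⇒ r_EUR = r_CHF − ln(F/S)/T
ln(1.0013/1.0099) = -0.008552; /(90/360) = -0.034208
r_EUR = 0.0600 + 0.034208 = 0.094208
r_EUR = 9.42%

9.42%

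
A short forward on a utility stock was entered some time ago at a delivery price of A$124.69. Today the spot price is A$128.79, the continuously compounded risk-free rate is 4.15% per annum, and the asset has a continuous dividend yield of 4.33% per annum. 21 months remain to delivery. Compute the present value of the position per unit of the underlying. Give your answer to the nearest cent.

Current fair forward for the remaining 21 months: F = S·e^((r − q)·T), (r − q) = 0.0415 − 0.0433 = -0.0018
F = 128.79 · e^(-0.0018 × 21/12) = 128.79 × 0.996855 = 128.3850
Value of long forward = (F − K)·e^(−rT) = (128.3850 − 124.69) · e^(−0.0415·21/12)
= 3.6950 × 0.929949 = 3.44
Short position value = −(long value) = -A$3.44

-A$3.44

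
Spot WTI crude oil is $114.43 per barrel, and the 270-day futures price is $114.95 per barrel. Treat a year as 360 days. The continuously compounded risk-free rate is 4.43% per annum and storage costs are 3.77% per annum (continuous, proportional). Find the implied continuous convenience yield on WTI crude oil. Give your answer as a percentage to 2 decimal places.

7.60%

F = S·e^((r+u−y)T) ⇒ (r+u−y) = ln(F/S)/T
ln(114.95/114.43) = 0.004534; /T ⇒ 0.006045
y = r + u − ln(F/S)/T = 0.0443 + 0.0377 − 0.006045 = 0.075955
y = 7.60%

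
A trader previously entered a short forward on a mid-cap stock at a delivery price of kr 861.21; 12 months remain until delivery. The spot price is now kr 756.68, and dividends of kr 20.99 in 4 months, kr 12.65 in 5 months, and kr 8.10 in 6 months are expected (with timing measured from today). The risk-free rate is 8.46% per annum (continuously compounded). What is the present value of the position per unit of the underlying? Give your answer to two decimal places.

kr 75.05

PV(remaining dividends) I = 20.99·e^(−0.0846·4/12) + 12.65·e^(−0.0846·5/12) + 8.10·e^(−0.0846·6/12) = 40.3827
Current forward F = (S − I)·e^(rT) = (756.68 − 40.3827)·e^(0.0846·12/12) = 716.2973 × 1.088282 = 779.5335
Value (long) = (F − K)·e^(−rT) = (779.5335 − 861.21) × 0.918880 = -75.0509
Short position value = −(long value) = kr 75.05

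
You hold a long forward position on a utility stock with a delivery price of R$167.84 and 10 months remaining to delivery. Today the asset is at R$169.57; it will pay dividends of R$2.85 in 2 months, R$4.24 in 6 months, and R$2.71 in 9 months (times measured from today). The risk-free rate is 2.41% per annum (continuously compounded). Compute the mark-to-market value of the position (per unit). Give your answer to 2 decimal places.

PV(remaining dividends) I = 2.85·e^(−0.0241·2/12) + 4.24·e^(−0.0241·6/12) + 2.71·e^(−0.0241·9/12) = 9.6892
Current forward F = (S − I)·e^(rT) = (169.57 − 9.6892)·e^(0.0241·10/12) = 159.8808 × 1.020286 = 163.1241
Value (long) = (F − K)·e^(−rT) = (163.1241 − 167.84) × 0.980117 = -4.6221
Value = -R$4.62

-R$4.62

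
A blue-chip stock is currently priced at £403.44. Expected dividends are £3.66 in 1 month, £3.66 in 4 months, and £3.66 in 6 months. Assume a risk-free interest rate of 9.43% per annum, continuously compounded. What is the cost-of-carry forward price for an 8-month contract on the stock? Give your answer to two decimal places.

PV(dividends) I = 3.66·e^(−0.0943·1/12) + 3.66·e^(−0.0943·4/12) + 3.66·e^(−0.0943·6/12)
I = 3.6314 + 3.5467 + 3.4914 = 10.6695
F = (S − I)·e^(rT) = (403.44 − 10.6695) · e^(0.0943·8/12)
= 392.7705 · e^0.062867 = 392.7705 × 1.064885 = £418.26

£418.26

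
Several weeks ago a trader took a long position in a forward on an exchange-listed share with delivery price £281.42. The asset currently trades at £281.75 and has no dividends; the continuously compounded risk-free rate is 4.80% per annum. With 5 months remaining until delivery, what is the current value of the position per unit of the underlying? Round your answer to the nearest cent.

£5.90

Current fair forward for the remaining 5 months: F = S·e^(r·T), r = 0.0480
F = 281.75 · e^(0.0480 × 5/12) = 281.75 × 1.020201 = 287.4416
Value of long forward = (F − K)·e^(−rT) = (287.4416 − 281.42) · e^(−0.0480·5/12)
= 6.0216 × 0.980199 = 5.90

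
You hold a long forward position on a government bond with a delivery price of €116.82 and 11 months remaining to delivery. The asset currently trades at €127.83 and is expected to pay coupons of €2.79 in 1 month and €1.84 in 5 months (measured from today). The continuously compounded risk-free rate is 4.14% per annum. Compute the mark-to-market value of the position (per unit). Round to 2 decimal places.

€10.77

PV(remaining coupons) I = 2.79·e^(−0.0414·1/12) + 1.84·e^(−0.0414·5/12) = 4.5889
Current forward F = (S − I)·e^(rT) = (127.83 − 4.5889)·e^(0.0414·11/12) = 123.2411 × 1.038679 = 128.0079
Value (long) = (F − K)·e^(−rT) = (128.0079 − 116.82) × 0.962761 = 10.7713
Value = €10.77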